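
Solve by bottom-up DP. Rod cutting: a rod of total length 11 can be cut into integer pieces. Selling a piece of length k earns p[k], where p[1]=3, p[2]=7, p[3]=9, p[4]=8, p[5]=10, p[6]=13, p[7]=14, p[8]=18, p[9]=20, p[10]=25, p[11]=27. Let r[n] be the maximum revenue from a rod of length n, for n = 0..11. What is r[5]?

17

   n    0    1    2    3    4    5    6    7    8    9   10   11
r[n]    0    3    7   10   14   17   21   24   28   31   35   38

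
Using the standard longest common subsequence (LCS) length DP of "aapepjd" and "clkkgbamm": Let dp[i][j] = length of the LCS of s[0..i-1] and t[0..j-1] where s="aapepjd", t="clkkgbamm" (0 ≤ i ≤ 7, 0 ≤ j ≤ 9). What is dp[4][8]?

1

   ''  c  l  k  k  g  b  a  m  m
''  0  0  0  0  0  0  0  0  0  0
 a  0  0  0  0  0  0  0  1  1  1
 a  0  0  0  0  0  0  0  1  1  1
 p  0  0  0  0  0  0  0  1  1  1
 e  0  0  0  0  0  0  0  1  1  1
 p  0  0  0  0  0  0  0  1  1  1
 j  0  0  0  0  0  0  0  1  1  1
 d  0  0  0  0  0  0  0  1  1  1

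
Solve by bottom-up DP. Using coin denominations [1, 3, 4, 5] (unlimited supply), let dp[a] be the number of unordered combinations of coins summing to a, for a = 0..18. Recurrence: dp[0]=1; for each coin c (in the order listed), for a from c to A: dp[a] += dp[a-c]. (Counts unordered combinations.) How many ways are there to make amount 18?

after  coin     0     1     2     3     4     5     6     7     8     9    10    11    12    13    14    15    16    17    18
          1     1     1     1     1     1     1     1     1     1     1     1     1     1     1     1     1     1     1     1
          3     1     1     1     2     2     2     3     3     3     4     4     4     5     5     5     6     6     6     7
          4     1     1     1     2     3     3     4     5     6     7     8     9    11    12    13    15    17    18    20
          5     1     1     1     2     3     4     5     6     8    10    12    14    17    20    23    27    31    35    40

40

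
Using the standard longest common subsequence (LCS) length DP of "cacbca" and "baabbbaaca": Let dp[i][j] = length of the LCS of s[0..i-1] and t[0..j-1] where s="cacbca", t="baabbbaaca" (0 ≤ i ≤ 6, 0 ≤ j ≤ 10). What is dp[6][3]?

2

   ''  b  a  a  b  b  b  a  a  c  a
''  0  0  0  0  0  0  0  0  0  0  0
 c  0  0  0  0  0  0  0  0  0  1  1
 a  0  0  1  1  1  1  1  1  1  1  2
 c  0  0  1  1  1  1  1  1  1  2  2
 b  0  1  1  1  2  2  2  2  2  2  2
 c  0  1  1  1  2  2  2  2  2  3  3
 a  0  1  2  2  2  2  2  3  3  3  4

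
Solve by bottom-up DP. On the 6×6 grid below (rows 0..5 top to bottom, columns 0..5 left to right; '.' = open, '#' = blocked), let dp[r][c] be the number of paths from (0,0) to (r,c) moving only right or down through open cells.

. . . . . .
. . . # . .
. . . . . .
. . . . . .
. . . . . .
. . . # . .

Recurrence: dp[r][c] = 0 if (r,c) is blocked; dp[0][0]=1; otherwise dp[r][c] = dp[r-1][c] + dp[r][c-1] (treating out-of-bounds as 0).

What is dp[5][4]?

r\c   0   1   2   3   4   5
  0   1   1   1   1   1   1
  1   1   2   3   0   1   2
  2   1   3   6   6   7   9
  3   1   4  10  16  23  32
  4   1   5  15  31  54  86
  5   1   6  21   0  54 140

54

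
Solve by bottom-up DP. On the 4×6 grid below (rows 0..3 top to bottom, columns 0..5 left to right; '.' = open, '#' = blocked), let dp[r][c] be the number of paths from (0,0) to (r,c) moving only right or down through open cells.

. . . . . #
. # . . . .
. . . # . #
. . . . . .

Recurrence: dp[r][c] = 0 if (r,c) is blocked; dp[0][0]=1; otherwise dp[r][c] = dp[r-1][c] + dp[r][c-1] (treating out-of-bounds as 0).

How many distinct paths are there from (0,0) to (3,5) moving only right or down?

r\c   0   1   2   3   4   5
  0   1   1   1   1   1   0
  1   1   0   1   2   3   3
  2   1   1   2   0   3   0
  3   1   2   4   4   7   7

7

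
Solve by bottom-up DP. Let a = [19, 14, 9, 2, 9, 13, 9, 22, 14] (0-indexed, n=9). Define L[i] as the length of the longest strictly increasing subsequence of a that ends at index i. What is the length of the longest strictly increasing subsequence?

   i    0    1    2    3    4    5    6    7    8
a[i]   19   14    9    2    9   13    9   22   14
L[i]    1    1    1    1    2    3    2    4    4

4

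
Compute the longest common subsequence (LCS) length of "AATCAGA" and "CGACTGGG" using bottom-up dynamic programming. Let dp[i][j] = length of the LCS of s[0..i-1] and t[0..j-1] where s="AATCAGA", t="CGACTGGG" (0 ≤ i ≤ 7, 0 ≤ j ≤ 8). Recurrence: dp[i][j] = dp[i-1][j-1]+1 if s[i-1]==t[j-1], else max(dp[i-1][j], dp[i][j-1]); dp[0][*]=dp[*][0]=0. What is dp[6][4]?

   ''  C  G  A  C  T  G  G  G
''  0  0  0  0  0  0  0  0  0
 A  0  0  0  1  1  1  1  1  1
 A  0  0  0  1  1  1  1  1  1
 T  0  0  0  1  1  2  2  2  2
 C  0  1  1  1  2  2  2  2  2
 A  0  1  1  2  2  2  2  2  2
 G  0  1  2  2  2  2  3  3  3
 A  0  1  2  3  3  3  3  3  3

2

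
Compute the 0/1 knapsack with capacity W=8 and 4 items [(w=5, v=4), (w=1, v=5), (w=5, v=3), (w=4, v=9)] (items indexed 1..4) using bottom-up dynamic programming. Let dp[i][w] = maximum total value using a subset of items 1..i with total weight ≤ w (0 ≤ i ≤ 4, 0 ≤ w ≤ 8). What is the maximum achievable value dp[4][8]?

14

i\w   0   1   2   3   4   5   6   7   8
  0   0   0   0   0   0   0   0   0   0
  1   0   0   0   0   0   4   4   4   4
  2   0   5   5   5   5   5   9   9   9
  3   0   5   5   5   5   5   9   9   9
  4   0   5   5   5   9  14  14  14  14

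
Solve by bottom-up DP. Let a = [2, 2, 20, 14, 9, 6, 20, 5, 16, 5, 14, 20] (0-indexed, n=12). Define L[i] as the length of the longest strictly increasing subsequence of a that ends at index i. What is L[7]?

   i    0    1    2    3    4    5    6    7    8    9   10   11
a[i]    2    2   20   14    9    6   20    5   16    5   14   20
L[i]    1    1    2    2    2    2    3    2    3    2    3    4

2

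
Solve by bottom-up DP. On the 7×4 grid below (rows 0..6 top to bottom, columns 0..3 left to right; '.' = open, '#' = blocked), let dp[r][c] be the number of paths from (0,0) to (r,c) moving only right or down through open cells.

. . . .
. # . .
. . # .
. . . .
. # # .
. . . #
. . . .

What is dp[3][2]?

2

r\c   0   1   2   3
  0   1   1   1   1
  1   1   0   1   2
  2   1   1   0   2
  3   1   2   2   4
  4   1   0   0   4
  5   1   1   1   0
  6   1   2   3   3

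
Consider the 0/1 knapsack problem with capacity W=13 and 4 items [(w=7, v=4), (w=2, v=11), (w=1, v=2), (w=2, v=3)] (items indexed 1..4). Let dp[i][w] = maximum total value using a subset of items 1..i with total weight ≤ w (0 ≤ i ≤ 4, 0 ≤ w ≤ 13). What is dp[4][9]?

i\w   0   1   2   3   4   5   6   7   8   9  10  11  12  13
  0   0   0   0   0   0   0   0   0   0   0   0   0   0   0
  1   0   0   0   0   0   0   0   4   4   4   4   4   4   4
  2   0   0  11  11  11  11  11  11  11  15  15  15  15  15
  3   0   2  11  13  13  13  13  13  13  15  17  17  17  17
  4   0   2  11  13  14  16  16  16  16  16  17  18  20  20

16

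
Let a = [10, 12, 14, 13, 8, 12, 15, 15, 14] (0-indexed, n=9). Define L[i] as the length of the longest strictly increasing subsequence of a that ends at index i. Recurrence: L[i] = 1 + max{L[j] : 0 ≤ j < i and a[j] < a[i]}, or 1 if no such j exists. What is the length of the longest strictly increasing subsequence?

   i    0    1    2    3    4    5    6    7    8
a[i]   10   12   14   13    8   12   15   15   14
L[i]    1    2    3    3    1    2    4    4    4

4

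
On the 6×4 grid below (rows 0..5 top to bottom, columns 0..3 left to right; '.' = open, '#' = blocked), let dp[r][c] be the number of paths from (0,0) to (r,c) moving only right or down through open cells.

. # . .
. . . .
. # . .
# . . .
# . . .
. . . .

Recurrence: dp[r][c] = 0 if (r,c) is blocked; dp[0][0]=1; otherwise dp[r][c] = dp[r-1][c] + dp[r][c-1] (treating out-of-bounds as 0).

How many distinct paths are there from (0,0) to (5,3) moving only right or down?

r\c   0   1   2   3
  0   1   0   0   0
  1   1   1   1   1
  2   1   0   1   2
  3   0   0   1   3
  4   0   0   1   4
  5   0   0   1   5

5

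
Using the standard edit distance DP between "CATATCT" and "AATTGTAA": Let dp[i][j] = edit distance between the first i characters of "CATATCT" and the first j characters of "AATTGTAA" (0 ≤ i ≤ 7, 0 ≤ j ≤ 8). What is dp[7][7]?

4

   ''  A  A  T  T  G  T  A  A
''  0  1  2  3  4  5  6  7  8
 C  1  1  2  3  4  5  6  7  8
 A  2  1  1  2  3  4  5  6  7
 T  3  2  2  1  2  3  4  5  6
 A  4  3  2  2  2  3  4  4  5
 T  5  4  3  2  2  3  3  4  5
 C  6  5  4  3  3  3  4  4  5
 T  7  6  5  4  3  4  3  4  5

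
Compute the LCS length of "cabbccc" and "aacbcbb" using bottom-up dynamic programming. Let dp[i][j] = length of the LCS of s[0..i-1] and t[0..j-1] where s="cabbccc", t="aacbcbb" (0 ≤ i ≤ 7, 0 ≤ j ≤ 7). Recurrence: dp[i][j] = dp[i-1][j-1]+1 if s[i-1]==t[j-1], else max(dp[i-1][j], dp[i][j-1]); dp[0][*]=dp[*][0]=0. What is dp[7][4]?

   ''  a  a  c  b  c  b  b
''  0  0  0  0  0  0  0  0
 c  0  0  0  1  1  1  1  1
 a  0  1  1  1  1  1  1  1
 b  0  1  1  1  2  2  2  2
 b  0  1  1  1  2  2  3  3
 c  0  1  1  2  2  3  3  3
 c  0  1  1  2  2  3  3  3
 c  0  1  1  2  2  3  3  3

2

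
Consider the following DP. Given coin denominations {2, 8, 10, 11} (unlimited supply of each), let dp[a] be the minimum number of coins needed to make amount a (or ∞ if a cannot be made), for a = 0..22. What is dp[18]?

 a  0  1  2  3  4  5  6  7  8  9 10 11 12 13 14 15 16 17 18 19 20 21 22
dp  0  -  1  -  2  -  3  -  1  -  1  1  2  2  3  3  2  4  2  2  2  2  2
(- denotes ∞ / unreachable)

2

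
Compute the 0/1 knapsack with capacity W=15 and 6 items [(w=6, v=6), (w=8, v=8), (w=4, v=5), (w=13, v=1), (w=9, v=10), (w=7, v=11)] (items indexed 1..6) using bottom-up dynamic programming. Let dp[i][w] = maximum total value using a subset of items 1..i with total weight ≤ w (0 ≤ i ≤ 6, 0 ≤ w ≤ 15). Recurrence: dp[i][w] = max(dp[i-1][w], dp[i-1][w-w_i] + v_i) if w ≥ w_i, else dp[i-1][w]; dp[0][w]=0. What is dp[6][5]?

i\w   0   1   2   3   4   5   6   7   8   9  10  11  12  13  14  15
  0   0   0   0   0   0   0   0   0   0   0   0   0   0   0   0   0
  1   0   0   0   0   0   0   6   6   6   6   6   6   6   6   6   6
  2   0   0   0   0   0   0   6   6   8   8   8   8   8   8  14  14
  3   0   0   0   0   5   5   6   6   8   8  11  11  13  13  14  14
  4   0   0   0   0   5   5   6   6   8   8  11  11  13  13  14  14
  5   0   0   0   0   5   5   6   6   8  10  11  11  13  15  15  16
  6   0   0   0   0   5   5   6  11  11  11  11  16  16  17  17  19

5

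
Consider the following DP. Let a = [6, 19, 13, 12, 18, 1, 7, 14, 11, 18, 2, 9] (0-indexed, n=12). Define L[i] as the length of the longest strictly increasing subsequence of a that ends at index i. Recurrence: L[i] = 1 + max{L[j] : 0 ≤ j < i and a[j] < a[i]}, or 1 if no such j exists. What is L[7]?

3

   i    0    1    2    3    4    5    6    7    8    9   10   11
a[i]    6   19   13   12   18    1    7   14   11   18    2    9
L[i]    1    2    2    2    3    1    2    3    3    4    2    3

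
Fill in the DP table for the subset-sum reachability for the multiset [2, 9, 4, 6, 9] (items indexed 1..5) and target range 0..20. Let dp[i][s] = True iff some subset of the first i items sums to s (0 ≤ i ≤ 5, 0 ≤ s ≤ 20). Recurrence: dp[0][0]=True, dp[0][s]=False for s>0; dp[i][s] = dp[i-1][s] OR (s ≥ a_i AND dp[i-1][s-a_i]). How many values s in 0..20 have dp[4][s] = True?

i\s   0   1   2   3   4   5   6   7   8   9  10  11  12  13  14  15  16  17  18  19  20
  0   T   F   F   F   F   F   F   F   F   F   F   F   F   F   F   F   F   F   F   F   F
  1   T   F   T   F   F   F   F   F   F   F   F   F   F   F   F   F   F   F   F   F   F
  2   T   F   T   F   F   F   F   F   F   T   F   T   F   F   F   F   F   F   F   F   F
  3   T   F   T   F   T   F   T   F   F   T   F   T   F   T   F   T   F   F   F   F   F
  4   T   F   T   F   T   F   T   F   T   T   T   T   T   T   F   T   F   T   F   T   F
  5   T   F   T   F   T   F   T   F   T   T   T   T   T   T   F   T   F   T   T   T   T

13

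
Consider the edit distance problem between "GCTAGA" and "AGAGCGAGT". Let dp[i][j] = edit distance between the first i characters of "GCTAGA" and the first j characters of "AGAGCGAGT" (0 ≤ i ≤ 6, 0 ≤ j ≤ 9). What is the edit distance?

   ''  A  G  A  G  C  G  A  G  T
''  0  1  2  3  4  5  6  7  8  9
 G  1  1  1  2  3  4  5  6  7  8
 C  2  2  2  2  3  3  4  5  6  7
 T  3  3  3  3  3  4  4  5  6  6
 A  4  3  4  3  4  4  5  4  5  6
 G  5  4  3  4  3  4  4  5  4  5
 A  6  5  4  3  4  4  5  4  5  5

5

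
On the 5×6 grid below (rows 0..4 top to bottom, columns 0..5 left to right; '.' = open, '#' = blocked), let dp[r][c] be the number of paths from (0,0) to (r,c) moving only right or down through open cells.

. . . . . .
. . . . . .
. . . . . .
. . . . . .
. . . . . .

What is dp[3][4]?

r\c   0   1   2   3   4   5
  0   1   1   1   1   1   1
  1   1   2   3   4   5   6
  2   1   3   6  10  15  21
  3   1   4  10  20  35  56
  4   1   5  15  35  70 126

35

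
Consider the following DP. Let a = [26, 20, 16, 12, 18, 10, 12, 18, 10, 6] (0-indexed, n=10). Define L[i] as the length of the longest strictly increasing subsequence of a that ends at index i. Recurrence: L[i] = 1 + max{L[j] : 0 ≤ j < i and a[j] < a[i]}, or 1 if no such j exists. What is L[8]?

   i    0    1    2    3    4    5    6    7    8    9
a[i]   26   20   16   12   18   10   12   18   10    6
L[i]    1    1    1    1    2    1    2    3    1    1

1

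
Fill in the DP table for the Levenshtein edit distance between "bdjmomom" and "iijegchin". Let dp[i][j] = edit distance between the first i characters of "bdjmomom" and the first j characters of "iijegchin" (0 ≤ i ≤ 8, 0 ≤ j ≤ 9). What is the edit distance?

8

   ''  i  i  j  e  g  c  h  i  n
''  0  1  2  3  4  5  6  7  8  9
 b  1  1  2  3  4  5  6  7  8  9
 d  2  2  2  3  4  5  6  7  8  9
 j  3  3  3  2  3  4  5  6  7  8
 m  4  4  4  3  3  4  5  6  7  8
 o  5  5  5  4  4  4  5  6  7  8
 m  6  6  6  5  5  5  5  6  7  8
 o  7  7  7  6  6  6  6  6  7  8
 m  8  8  8  7  7  7  7  7  7  8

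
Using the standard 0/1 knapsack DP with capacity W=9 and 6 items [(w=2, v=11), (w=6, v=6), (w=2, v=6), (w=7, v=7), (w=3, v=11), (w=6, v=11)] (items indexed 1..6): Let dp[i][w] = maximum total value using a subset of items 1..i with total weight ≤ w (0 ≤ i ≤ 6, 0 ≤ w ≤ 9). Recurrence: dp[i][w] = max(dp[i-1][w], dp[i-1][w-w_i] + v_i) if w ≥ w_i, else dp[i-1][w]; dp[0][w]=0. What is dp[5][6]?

22

i\w   0   1   2   3   4   5   6   7   8   9
  0   0   0   0   0   0   0   0   0   0   0
  1   0   0  11  11  11  11  11  11  11  11
  2   0   0  11  11  11  11  11  11  17  17
  3   0   0  11  11  17  17  17  17  17  17
  4   0   0  11  11  17  17  17  17  17  18
  5   0   0  11  11  17  22  22  28  28  28
  6   0   0  11  11  17  22  22  28  28  28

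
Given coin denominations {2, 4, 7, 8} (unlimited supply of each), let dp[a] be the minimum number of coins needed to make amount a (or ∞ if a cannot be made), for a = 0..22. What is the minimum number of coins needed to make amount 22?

 a  0  1  2  3  4  5  6  7  8  9 10 11 12 13 14 15 16 17 18 19 20 21 22
dp  0  -  1  -  1  -  2  1  1  2  2  2  2  3  2  2  2  3  3  3  3  3  3
(- denotes ∞ / unreachable)

3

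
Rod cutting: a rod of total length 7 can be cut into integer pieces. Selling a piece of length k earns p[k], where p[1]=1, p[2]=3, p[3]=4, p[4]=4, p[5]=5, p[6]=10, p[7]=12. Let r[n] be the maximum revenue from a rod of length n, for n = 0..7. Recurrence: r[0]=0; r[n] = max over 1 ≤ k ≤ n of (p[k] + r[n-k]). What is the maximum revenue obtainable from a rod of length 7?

   n    0    1    2    3    4    5    6    7
r[n]    0    1    3    4    6    7   10   12

12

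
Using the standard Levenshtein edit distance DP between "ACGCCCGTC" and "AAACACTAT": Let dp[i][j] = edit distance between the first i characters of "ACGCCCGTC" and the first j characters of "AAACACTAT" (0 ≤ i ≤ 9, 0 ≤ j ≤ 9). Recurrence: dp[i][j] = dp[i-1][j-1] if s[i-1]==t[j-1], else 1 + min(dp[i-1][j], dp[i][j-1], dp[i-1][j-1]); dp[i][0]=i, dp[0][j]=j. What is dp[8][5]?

6

   ''  A  A  A  C  A  C  T  A  T
''  0  1  2  3  4  5  6  7  8  9
 A  1  0  1  2  3  4  5  6  7  8
 C  2  1  1  2  2  3  4  5  6  7
 G  3  2  2  2  3  3  4  5  6  7
 C  4  3  3  3  2  3  3  4  5  6
 C  5  4  4  4  3  3  3  4  5  6
 C  6  5  5  5  4  4  3  4  5  6
 G  7  6  6  6  5  5  4  4  5  6
 T  8  7  7  7  6  6  5  4  5  5
 C  9  8  8  8  7  7  6  5  5  6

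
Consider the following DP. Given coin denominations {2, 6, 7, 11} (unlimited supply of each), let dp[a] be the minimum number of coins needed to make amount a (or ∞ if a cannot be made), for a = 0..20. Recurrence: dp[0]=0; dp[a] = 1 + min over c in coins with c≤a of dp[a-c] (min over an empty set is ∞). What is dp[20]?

 a  0  1  2  3  4  5  6  7  8  9 10 11 12 13 14 15 16 17 18 19 20
dp  0  -  1  -  2  -  1  1  2  2  3  1  2  2  2  3  3  2  2  3  3
(- denotes ∞ / unreachable)

3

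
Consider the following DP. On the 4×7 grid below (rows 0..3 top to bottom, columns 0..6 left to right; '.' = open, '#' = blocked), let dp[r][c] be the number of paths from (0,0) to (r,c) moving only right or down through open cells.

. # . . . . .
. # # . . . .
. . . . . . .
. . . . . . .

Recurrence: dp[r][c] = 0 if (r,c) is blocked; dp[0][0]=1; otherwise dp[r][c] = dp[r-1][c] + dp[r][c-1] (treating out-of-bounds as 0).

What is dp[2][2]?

r\c   0   1   2   3   4   5   6
  0   1   0   0   0   0   0   0
  1   1   0   0   0   0   0   0
  2   1   1   1   1   1   1   1
  3   1   2   3   4   5   6   7

1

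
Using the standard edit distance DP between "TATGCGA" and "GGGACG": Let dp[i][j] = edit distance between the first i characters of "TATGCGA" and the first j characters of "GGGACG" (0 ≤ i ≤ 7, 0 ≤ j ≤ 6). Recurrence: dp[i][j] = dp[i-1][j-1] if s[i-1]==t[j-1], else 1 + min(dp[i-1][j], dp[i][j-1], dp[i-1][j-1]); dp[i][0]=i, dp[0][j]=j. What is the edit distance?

5

   ''  G  G  G  A  C  G
''  0  1  2  3  4  5  6
 T  1  1  2  3  4  5  6
 A  2  2  2  3  3  4  5
 T  3  3  3  3  4  4  5
 G  4  3  3  3  4  5  4
 C  5  4  4  4  4  4  5
 G  6  5  4  4  5  5  4
 A  7  6  5  5  4  5  5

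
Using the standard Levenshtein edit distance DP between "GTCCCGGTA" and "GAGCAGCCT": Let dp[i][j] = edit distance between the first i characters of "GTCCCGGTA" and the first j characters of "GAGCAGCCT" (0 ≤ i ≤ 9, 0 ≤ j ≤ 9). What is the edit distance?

   ''  G  A  G  C  A  G  C  C  T
''  0  1  2  3  4  5  6  7  8  9
 G  1  0  1  2  3  4  5  6  7  8
 T  2  1  1  2  3  4  5  6  7  7
 C  3  2  2  2  2  3  4  5  6  7
 C  4  3  3  3  2  3  4  4  5  6
 C  5  4  4  4  3  3  4  4  4  5
 G  6  5  5  4  4  4  3  4  5  5
 G  7  6  6  5  5  5  4  4  5  6
 T  8  7  7  6  6  6  5  5  5  5
 A  9  8  7  7  7  6  6  6  6  6

6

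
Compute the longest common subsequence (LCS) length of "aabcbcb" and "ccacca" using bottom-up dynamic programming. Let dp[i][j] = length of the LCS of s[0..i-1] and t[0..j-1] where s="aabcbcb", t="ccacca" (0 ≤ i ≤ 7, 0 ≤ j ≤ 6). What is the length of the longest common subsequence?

3

   ''  c  c  a  c  c  a
''  0  0  0  0  0  0  0
 a  0  0  0  1  1  1  1
 a  0  0  0  1  1  1  2
 b  0  0  0  1  1  1  2
 c  0  1  1  1  2  2  2
 b  0  1  1  1  2  2  2
 c  0  1  2  2  2  3  3
 b  0  1  2  2  2  3  3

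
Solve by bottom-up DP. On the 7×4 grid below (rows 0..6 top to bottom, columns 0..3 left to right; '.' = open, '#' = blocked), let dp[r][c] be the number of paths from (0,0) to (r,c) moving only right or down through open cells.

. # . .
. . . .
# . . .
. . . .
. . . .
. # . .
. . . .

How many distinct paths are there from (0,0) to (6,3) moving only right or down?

r\c   0   1   2   3
  0   1   0   0   0
  1   1   1   1   1
  2   0   1   2   3
  3   0   1   3   6
  4   0   1   4  10
  5   0   0   4  14
  6   0   0   4  18

18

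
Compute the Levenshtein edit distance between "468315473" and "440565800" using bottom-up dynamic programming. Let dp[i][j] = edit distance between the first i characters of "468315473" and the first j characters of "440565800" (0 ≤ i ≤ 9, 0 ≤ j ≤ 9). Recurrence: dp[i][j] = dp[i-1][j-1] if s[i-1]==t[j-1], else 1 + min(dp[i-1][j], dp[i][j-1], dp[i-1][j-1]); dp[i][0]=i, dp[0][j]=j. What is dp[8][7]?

6

   ''  4  4  0  5  6  5  8  0  0
''  0  1  2  3  4  5  6  7  8  9
 4  1  0  1  2  3  4  5  6  7  8
 6  2  1  1  2  3  3  4  5  6  7
 8  3  2  2  2  3  4  4  4  5  6
 3  4  3  3  3  3  4  5  5  5  6
 1  5  4  4  4  4  4  5  6  6  6
 5  6  5  5  5  4  5  4  5  6  7
 4  7  6  5  6  5  5  5  5  6  7
 7  8  7  6  6  6  6  6  6  6  7
 3  9  8  7  7  7  7  7  7  7  7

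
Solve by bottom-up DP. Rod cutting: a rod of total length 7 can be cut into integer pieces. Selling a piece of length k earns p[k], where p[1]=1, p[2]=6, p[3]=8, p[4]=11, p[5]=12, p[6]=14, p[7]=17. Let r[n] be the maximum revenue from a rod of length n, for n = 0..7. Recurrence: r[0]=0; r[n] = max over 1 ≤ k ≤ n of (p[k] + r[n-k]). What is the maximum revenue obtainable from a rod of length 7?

20

   n    0    1    2    3    4    5    6    7
r[n]    0    1    6    8   12   14   18   20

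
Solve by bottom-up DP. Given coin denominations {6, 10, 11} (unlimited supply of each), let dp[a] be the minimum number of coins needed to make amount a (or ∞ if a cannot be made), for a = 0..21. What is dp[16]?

 a  0  1  2  3  4  5  6  7  8  9 10 11 12 13 14 15 16 17 18 19 20 21
dp  0  -  -  -  -  -  1  -  -  -  1  1  2  -  -  -  2  2  3  -  2  2
(- denotes ∞ / unreachable)

2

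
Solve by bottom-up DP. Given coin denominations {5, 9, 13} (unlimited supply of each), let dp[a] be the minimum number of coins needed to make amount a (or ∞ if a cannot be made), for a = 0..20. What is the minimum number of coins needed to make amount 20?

 a  0  1  2  3  4  5  6  7  8  9 10 11 12 13 14 15 16 17 18 19 20
dp  0  -  -  -  -  1  -  -  -  1  2  -  -  1  2  3  -  -  2  3  4
(- denotes ∞ / unreachable)

4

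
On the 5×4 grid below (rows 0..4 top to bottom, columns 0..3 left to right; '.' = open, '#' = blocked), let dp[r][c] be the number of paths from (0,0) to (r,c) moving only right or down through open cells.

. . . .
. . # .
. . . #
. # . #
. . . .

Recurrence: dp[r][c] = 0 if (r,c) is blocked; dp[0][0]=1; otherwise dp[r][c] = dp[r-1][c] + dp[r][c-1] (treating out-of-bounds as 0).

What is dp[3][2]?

r\c   0   1   2   3
  0   1   1   1   1
  1   1   2   0   1
  2   1   3   3   0
  3   1   0   3   0
  4   1   1   4   4

3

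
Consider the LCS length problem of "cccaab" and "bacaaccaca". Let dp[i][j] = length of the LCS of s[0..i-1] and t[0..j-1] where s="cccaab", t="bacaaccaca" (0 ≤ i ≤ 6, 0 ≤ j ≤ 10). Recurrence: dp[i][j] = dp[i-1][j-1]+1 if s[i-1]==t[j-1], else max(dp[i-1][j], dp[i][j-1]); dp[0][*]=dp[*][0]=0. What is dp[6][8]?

   ''  b  a  c  a  a  c  c  a  c  a
''  0  0  0  0  0  0  0  0  0  0  0
 c  0  0  0  1  1  1  1  1  1  1  1
 c  0  0  0  1  1  1  2  2  2  2  2
 c  0  0  0  1  1  1  2  3  3  3  3
 a  0  0  1  1  2  2  2  3  4  4  4
 a  0  0  1  1  2  3  3  3  4  4  5
 b  0  1  1  1  2  3  3  3  4  4  5

4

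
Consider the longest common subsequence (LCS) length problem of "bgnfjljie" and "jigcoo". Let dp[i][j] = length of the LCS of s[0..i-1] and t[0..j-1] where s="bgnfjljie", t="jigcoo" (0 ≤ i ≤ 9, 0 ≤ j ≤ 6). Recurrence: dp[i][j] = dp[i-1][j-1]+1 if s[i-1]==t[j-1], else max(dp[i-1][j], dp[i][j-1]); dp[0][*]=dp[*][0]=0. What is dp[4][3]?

   ''  j  i  g  c  o  o
''  0  0  0  0  0  0  0
 b  0  0  0  0  0  0  0
 g  0  0  0  1  1  1  1
 n  0  0  0  1  1  1  1
 f  0  0  0  1  1  1  1
 j  0  1  1  1  1  1  1
 l  0  1  1  1  1  1  1
 j  0  1  1  1  1  1  1
 i  0  1  2  2  2  2  2
 e  0  1  2  2  2  2  2

1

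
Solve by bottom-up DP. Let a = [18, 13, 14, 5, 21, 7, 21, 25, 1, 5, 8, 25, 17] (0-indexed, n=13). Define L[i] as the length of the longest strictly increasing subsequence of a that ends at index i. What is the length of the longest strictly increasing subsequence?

   i    0    1    2    3    4    5    6    7    8    9   10   11   12
a[i]   18   13   14    5   21    7   21   25    1    5    8   25   17
L[i]    1    1    2    1    3    2    3    4    1    2    3    4    4

4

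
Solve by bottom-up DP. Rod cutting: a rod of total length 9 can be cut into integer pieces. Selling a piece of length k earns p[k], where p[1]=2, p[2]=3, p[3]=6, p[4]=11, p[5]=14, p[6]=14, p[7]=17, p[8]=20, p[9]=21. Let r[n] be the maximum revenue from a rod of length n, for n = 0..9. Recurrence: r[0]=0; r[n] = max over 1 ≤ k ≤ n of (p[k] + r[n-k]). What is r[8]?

22

   n    0    1    2    3    4    5    6    7    8    9
r[n]    0    2    4    6   11   14   16   18   22   25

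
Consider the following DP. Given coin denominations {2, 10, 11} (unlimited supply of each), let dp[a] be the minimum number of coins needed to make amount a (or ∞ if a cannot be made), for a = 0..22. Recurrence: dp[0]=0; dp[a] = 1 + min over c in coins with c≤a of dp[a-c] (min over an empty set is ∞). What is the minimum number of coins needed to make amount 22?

2

 a  0  1  2  3  4  5  6  7  8  9 10 11 12 13 14 15 16 17 18 19 20 21 22
dp  0  -  1  -  2  -  3  -  4  -  1  1  2  2  3  3  4  4  5  5  2  2  2
(- denotes ∞ / unreachable)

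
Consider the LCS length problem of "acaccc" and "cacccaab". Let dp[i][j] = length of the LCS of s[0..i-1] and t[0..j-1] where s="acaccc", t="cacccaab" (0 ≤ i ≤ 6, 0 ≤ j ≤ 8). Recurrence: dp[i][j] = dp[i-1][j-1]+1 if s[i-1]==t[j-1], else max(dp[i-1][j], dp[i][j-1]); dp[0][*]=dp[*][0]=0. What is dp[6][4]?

   ''  c  a  c  c  c  a  a  b
''  0  0  0  0  0  0  0  0  0
 a  0  0  1  1  1  1  1  1  1
 c  0  1  1  2  2  2  2  2  2
 a  0  1  2  2  2  2  3  3  3
 c  0  1  2  3  3  3  3  3  3
 c  0  1  2  3  4  4  4  4  4
 c  0  1  2  3  4  5  5  5  5

4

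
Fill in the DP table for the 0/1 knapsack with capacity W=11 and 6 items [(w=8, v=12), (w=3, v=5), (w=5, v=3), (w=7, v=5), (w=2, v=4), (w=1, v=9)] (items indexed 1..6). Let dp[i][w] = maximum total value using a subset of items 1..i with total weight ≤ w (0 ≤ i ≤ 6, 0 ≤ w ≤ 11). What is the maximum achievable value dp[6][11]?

25

i\w   0   1   2   3   4   5   6   7   8   9  10  11
  0   0   0   0   0   0   0   0   0   0   0   0   0
  1   0   0   0   0   0   0   0   0  12  12  12  12
  2   0   0   0   5   5   5   5   5  12  12  12  17
  3   0   0   0   5   5   5   5   5  12  12  12  17
  4   0   0   0   5   5   5   5   5  12  12  12  17
  5   0   0   4   5   5   9   9   9  12  12  16  17
  6   0   9   9  13  14  14  18  18  18  21  21  25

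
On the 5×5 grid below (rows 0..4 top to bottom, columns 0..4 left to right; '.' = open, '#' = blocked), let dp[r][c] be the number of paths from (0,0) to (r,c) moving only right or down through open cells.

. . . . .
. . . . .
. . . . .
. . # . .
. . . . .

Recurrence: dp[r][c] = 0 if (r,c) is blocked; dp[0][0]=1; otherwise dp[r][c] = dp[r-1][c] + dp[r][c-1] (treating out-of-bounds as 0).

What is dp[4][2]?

5

r\c   0   1   2   3   4
  0   1   1   1   1   1
  1   1   2   3   4   5
  2   1   3   6  10  15
  3   1   4   0  10  25
  4   1   5   5  15  40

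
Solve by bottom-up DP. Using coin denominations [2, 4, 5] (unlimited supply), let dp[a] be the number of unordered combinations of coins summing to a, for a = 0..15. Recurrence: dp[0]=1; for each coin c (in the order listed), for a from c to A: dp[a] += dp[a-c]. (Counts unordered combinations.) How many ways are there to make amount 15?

after  coin     0     1     2     3     4     5     6     7     8     9    10    11    12    13    14    15
          2     1     0     1     0     1     0     1     0     1     0     1     0     1     0     1     0
          4     1     0     1     0     2     0     2     0     3     0     3     0     4     0     4     0
          5     1     0     1     0     2     1     2     1     3     2     4     2     5     3     6     4

4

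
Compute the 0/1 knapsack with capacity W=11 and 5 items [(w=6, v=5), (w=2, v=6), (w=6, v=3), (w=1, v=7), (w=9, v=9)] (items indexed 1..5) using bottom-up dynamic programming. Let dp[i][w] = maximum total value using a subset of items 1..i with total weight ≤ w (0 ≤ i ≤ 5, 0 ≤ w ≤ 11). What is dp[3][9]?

11

i\w   0   1   2   3   4   5   6   7   8   9  10  11
  0   0   0   0   0   0   0   0   0   0   0   0   0
  1   0   0   0   0   0   0   5   5   5   5   5   5
  2   0   0   6   6   6   6   6   6  11  11  11  11
  3   0   0   6   6   6   6   6   6  11  11  11  11
  4   0   7   7  13  13  13  13  13  13  18  18  18
  5   0   7   7  13  13  13  13  13  13  18  18  18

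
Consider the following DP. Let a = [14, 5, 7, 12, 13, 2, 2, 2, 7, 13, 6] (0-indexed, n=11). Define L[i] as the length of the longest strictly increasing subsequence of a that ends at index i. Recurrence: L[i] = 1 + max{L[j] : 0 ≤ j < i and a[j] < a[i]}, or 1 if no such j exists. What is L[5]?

1

   i    0    1    2    3    4    5    6    7    8    9   10
a[i]   14    5    7   12   13    2    2    2    7   13    6
L[i]    1    1    2    3    4    1    1    1    2    4    2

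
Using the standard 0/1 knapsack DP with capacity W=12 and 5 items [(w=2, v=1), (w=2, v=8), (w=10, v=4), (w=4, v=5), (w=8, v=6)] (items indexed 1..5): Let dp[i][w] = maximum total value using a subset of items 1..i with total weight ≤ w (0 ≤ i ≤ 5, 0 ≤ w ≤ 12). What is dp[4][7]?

13

i\w   0   1   2   3   4   5   6   7   8   9  10  11  12
  0   0   0   0   0   0   0   0   0   0   0   0   0   0
  1   0   0   1   1   1   1   1   1   1   1   1   1   1
  2   0   0   8   8   9   9   9   9   9   9   9   9   9
  3   0   0   8   8   9   9   9   9   9   9   9   9  12
  4   0   0   8   8   9   9  13  13  14  14  14  14  14
  5   0   0   8   8   9   9  13  13  14  14  14  14  15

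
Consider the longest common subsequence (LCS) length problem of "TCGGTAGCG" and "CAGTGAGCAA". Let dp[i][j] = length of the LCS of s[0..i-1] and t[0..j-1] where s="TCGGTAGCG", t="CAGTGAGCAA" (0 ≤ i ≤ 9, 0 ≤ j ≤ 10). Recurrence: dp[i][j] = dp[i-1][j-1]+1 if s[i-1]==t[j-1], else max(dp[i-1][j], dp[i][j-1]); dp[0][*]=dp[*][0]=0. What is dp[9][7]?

   ''  C  A  G  T  G  A  G  C  A  A
''  0  0  0  0  0  0  0  0  0  0  0
 T  0  0  0  0  1  1  1  1  1  1  1
 C  0  1  1  1  1  1  1  1  2  2  2
 G  0  1  1  2  2  2  2  2  2  2  2
 G  0  1  1  2  2  3  3  3  3  3  3
 T  0  1  1  2  3  3  3  3  3  3  3
 A  0  1  2  2  3  3  4  4  4  4  4
 G  0  1  2  3  3  4  4  5  5  5  5
 C  0  1  2  3  3  4  4  5  6  6  6
 G  0  1  2  3  3  4  4  5  6  6  6

5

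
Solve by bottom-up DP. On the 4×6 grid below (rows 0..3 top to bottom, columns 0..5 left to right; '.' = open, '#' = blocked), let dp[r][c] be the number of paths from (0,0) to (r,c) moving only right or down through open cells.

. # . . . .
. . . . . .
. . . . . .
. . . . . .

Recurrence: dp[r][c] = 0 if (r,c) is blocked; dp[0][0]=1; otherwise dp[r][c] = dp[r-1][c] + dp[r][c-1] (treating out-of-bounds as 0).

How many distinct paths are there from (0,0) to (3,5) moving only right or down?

r\c   0   1   2   3   4   5
  0   1   0   0   0   0   0
  1   1   1   1   1   1   1
  2   1   2   3   4   5   6
  3   1   3   6  10  15  21

21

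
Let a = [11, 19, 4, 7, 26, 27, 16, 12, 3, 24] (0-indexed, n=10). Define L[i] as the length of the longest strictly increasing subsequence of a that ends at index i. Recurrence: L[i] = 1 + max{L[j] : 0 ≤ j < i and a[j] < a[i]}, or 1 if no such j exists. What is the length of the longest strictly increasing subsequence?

4

   i    0    1    2    3    4    5    6    7    8    9
a[i]   11   19    4    7   26   27   16   12    3   24
L[i]    1    2    1    2    3    4    3    3    1    4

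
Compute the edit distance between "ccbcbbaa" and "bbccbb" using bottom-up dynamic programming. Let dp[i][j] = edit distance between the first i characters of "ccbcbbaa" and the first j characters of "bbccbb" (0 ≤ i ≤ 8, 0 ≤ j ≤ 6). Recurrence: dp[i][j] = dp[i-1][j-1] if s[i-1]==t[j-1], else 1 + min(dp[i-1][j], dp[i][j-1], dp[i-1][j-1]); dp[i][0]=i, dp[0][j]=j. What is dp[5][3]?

   ''  b  b  c  c  b  b
''  0  1  2  3  4  5  6
 c  1  1  2  2  3  4  5
 c  2  2  2  2  2  3  4
 b  3  2  2  3  3  2  3
 c  4  3  3  2  3  3  3
 b  5  4  3  3  3  3  3
 b  6  5  4  4  4  3  3
 a  7  6  5  5  5  4  4
 a  8  7  6  6  6  5  5

3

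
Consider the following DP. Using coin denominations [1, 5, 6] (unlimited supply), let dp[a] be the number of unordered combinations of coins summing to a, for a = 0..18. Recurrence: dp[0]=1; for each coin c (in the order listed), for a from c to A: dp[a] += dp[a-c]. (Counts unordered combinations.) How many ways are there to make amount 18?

after  coin     0     1     2     3     4     5     6     7     8     9    10    11    12    13    14    15    16    17    18
          1     1     1     1     1     1     1     1     1     1     1     1     1     1     1     1     1     1     1     1
          5     1     1     1     1     1     2     2     2     2     2     3     3     3     3     3     4     4     4     4
          6     1     1     1     1     1     2     3     3     3     3     4     5     6     6     6     7     8     9    10

10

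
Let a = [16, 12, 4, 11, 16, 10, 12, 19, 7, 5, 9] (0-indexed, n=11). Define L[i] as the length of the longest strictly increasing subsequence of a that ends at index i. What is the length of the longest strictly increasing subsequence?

   i    0    1    2    3    4    5    6    7    8    9   10
a[i]   16   12    4   11   16   10   12   19    7    5    9
L[i]    1    1    1    2    3    2    3    4    2    2    3

4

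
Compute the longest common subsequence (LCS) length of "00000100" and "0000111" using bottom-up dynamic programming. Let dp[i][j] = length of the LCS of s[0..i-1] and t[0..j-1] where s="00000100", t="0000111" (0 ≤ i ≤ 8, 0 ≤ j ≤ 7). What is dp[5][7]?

   ''  0  0  0  0  1  1  1
''  0  0  0  0  0  0  0  0
 0  0  1  1  1  1  1  1  1
 0  0  1  2  2  2  2  2  2
 0  0  1  2  3  3  3  3  3
 0  0  1  2  3  4  4  4  4
 0  0  1  2  3  4  4  4  4
 1  0  1  2  3  4  5  5  5
 0  0  1  2  3  4  5  5  5
 0  0  1  2  3  4  5  5  5

4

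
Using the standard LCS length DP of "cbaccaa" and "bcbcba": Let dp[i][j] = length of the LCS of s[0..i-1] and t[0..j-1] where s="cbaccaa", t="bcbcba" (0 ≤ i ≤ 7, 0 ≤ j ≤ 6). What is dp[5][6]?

   ''  b  c  b  c  b  a
''  0  0  0  0  0  0  0
 c  0  0  1  1  1  1  1
 b  0  1  1  2  2  2  2
 a  0  1  1  2  2  2  3
 c  0  1  2  2  3  3  3
 c  0  1  2  2  3  3  3
 a  0  1  2  2  3  3  4
 a  0  1  2  2  3  3  4

3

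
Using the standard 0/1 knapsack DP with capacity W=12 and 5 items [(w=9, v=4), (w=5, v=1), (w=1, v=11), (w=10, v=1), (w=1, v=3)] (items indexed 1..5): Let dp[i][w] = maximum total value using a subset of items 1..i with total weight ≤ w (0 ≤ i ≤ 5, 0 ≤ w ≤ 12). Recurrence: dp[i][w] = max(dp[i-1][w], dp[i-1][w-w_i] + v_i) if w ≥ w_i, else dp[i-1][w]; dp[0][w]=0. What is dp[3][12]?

i\w   0   1   2   3   4   5   6   7   8   9  10  11  12
  0   0   0   0   0   0   0   0   0   0   0   0   0   0
  1   0   0   0   0   0   0   0   0   0   4   4   4   4
  2   0   0   0   0   0   1   1   1   1   4   4   4   4
  3   0  11  11  11  11  11  12  12  12  12  15  15  15
  4   0  11  11  11  11  11  12  12  12  12  15  15  15
  5   0  11  14  14  14  14  14  15  15  15  15  18  18

15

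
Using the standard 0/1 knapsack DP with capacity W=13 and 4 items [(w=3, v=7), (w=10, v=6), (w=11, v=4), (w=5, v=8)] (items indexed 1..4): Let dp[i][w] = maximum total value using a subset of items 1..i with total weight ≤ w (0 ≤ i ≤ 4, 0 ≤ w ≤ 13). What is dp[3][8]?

7

i\w   0   1   2   3   4   5   6   7   8   9  10  11  12  13
  0   0   0   0   0   0   0   0   0   0   0   0   0   0   0
  1   0   0   0   7   7   7   7   7   7   7   7   7   7   7
  2   0   0   0   7   7   7   7   7   7   7   7   7   7  13
  3   0   0   0   7   7   7   7   7   7   7   7   7   7  13
  4   0   0   0   7   7   8   8   8  15  15  15  15  15  15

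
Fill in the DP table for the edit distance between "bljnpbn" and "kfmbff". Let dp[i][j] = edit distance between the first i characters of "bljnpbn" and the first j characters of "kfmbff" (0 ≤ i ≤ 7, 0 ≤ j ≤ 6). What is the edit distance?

   ''  k  f  m  b  f  f
''  0  1  2  3  4  5  6
 b  1  1  2  3  3  4  5
 l  2  2  2  3  4  4  5
 j  3  3  3  3  4  5  5
 n  4  4  4  4  4  5  6
 p  5  5  5  5  5  5  6
 b  6  6  6  6  5  6  6
 n  7  7  7  7  6  6  7

7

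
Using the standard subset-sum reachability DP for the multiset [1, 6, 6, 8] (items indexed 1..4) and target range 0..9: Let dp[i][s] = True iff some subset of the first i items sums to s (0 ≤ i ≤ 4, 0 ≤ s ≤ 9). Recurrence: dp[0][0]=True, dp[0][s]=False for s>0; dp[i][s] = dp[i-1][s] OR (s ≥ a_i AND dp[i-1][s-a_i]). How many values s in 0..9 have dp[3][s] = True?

4

i\s   0   1   2   3   4   5   6   7   8   9
  0   T   F   F   F   F   F   F   F   F   F
  1   T   T   F   F   F   F   F   F   F   F
  2   T   T   F   F   F   F   T   T   F   F
  3   T   T   F   F   F   F   T   T   F   F
  4   T   T   F   F   F   F   T   T   T   T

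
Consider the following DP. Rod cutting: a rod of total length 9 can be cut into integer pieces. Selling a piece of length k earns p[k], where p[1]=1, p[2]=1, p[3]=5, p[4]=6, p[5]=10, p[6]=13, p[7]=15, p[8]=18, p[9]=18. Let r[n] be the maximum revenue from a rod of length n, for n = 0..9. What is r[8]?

   n    0    1    2    3    4    5    6    7    8    9
r[n]    0    1    2    5    6   10   13   15   18   19

18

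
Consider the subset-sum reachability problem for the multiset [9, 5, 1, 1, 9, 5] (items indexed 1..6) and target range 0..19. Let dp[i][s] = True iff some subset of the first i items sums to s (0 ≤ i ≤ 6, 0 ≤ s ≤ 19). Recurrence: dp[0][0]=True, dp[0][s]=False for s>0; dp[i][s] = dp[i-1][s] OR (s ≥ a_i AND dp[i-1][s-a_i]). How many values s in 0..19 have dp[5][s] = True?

i\s   0   1   2   3   4   5   6   7   8   9  10  11  12  13  14  15  16  17  18  19
  0   T   F   F   F   F   F   F   F   F   F   F   F   F   F   F   F   F   F   F   F
  1   T   F   F   F   F   F   F   F   F   T   F   F   F   F   F   F   F   F   F   F
  2   T   F   F   F   F   T   F   F   F   T   F   F   F   F   T   F   F   F   F   F
  3   T   T   F   F   F   T   T   F   F   T   T   F   F   F   T   T   F   F   F   F
  4   T   T   T   F   F   T   T   T   F   T   T   T   F   F   T   T   T   F   F   F
  5   T   T   T   F   F   T   T   T   F   T   T   T   F   F   T   T   T   F   T   T
  6   T   T   T   F   F   T   T   T   F   T   T   T   T   F   T   T   T   F   T   T

14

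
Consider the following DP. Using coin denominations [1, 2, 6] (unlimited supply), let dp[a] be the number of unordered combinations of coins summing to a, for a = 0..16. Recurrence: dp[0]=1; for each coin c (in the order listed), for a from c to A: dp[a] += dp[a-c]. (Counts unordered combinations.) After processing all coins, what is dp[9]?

after  coin     0     1     2     3     4     5     6     7     8     9    10    11    12    13    14    15    16
          1     1     1     1     1     1     1     1     1     1     1     1     1     1     1     1     1     1
          2     1     1     2     2     3     3     4     4     5     5     6     6     7     7     8     8     9
          6     1     1     2     2     3     3     5     5     7     7     9     9    12    12    15    15    18

7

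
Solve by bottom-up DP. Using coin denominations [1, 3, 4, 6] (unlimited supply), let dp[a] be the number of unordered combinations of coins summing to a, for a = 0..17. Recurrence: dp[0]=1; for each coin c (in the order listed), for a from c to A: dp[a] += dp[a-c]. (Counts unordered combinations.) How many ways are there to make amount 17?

after  coin     0     1     2     3     4     5     6     7     8     9    10    11    12    13    14    15    16    17
          1     1     1     1     1     1     1     1     1     1     1     1     1     1     1     1     1     1     1
          3     1     1     1     2     2     2     3     3     3     4     4     4     5     5     5     6     6     6
          4     1     1     1     2     3     3     4     5     6     7     8     9    11    12    13    15    17    18
          6     1     1     1     2     3     3     5     6     7     9    11    12    16    18    20    24    28    30

30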